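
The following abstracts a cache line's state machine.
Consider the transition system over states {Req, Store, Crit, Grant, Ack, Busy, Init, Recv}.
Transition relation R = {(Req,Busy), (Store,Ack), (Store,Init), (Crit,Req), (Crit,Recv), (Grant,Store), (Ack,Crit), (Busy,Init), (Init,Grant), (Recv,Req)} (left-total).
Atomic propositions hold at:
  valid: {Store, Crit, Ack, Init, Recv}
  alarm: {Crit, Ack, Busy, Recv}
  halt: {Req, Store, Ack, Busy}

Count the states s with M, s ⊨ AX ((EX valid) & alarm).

2

Sat(EX valid) = {s : some successor in {Store, Crit, Ack, Init, Recv}} = {Store, Crit, Grant, Ack, Busy}
Sat((EX valid) & alarm) = {Crit, Ack, Busy}
Sat(AX ((EX valid) & alarm)) = {s : every successor in {Crit, Ack, Busy}} = {Req, Ack}
|Sat(AX ((EX valid) & alarm))| = |{Req, Ack}| = 2.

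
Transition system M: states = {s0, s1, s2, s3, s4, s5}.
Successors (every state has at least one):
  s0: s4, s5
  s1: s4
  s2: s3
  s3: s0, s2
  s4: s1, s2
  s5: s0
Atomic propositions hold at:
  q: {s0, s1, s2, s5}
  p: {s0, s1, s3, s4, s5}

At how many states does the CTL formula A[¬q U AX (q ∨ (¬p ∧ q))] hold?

Sat(¬q) = {s3, s4}
Sat(¬p) = {s2}
Sat(¬p ∧ q) = {s2}
Sat(q ∨ (¬p ∧ q)) = {s0, s1, s2, s5}
Sat(AX (q ∨ (¬p ∧ q))) = {s : every successor in {s0, s1, s2, s5}} = {s3, s4, s5}
A[¬q U AX (q ∨ (¬p ∧ q))]: least fixpoint, start Z0 = Sat(AX (q ∨ (¬p ∧ q))) = {s3, s4, s5}, add states in Sat(¬q) with every successor in Z. Already a fixed point.
Sat(A[¬q U AX (q ∨ (¬p ∧ q))]) = {s3, s4, s5}
|Sat(A[¬q U AX (q ∨ (¬p ∧ q))])| = |{s3, s4, s5}| = 3.

3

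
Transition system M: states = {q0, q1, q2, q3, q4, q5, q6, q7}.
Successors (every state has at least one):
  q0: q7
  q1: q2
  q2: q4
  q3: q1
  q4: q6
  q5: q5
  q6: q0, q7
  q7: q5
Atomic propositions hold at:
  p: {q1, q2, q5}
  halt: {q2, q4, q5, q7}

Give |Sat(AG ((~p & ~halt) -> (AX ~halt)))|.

2

Sat(~p) = {q0, q3, q4, q6, q7}
Sat(~halt) = {q0, q1, q3, q6}
Sat(~p & ~halt) = {q0, q3, q6}
Sat(AX ~halt) = {s : every successor in {q0, q1, q3, q6}} = {q3, q4}
Sat((~p & ~halt) -> (AX ~halt)) = {q1, q2, q3, q4, q5, q7}
AG ((~p & ~halt) -> (AX ~halt)): greatest fixpoint, start Z0 = {q1, q2, q3, q4, q5, q7}, keep only states in Sat with every successor in Z. Z1 = {q1, q2, q3, q5, q7}; Z2 = {q1, q3, q5, q7}; Z3 = {q3, q5, q7}; Z4 = {q5, q7}; fixed.
Sat(AG ((~p & ~halt) -> (AX ~halt))) = {q5, q7}
|Sat(AG ((~p & ~halt) -> (AX ~halt)))| = |{q5, q7}| = 2.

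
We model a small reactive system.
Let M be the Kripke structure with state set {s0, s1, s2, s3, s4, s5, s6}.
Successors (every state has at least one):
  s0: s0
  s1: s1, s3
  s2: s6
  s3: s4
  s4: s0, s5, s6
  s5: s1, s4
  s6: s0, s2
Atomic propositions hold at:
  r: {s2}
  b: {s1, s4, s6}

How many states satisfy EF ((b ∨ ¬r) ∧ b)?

6

Sat(¬r) = {s0, s1, s3, s4, s5, s6}
Sat(b ∨ ¬r) = {s0, s1, s3, s4, s5, s6}
Sat((b ∨ ¬r) ∧ b) = {s1, s4, s6}
EF ((b ∨ ¬r) ∧ b): least fixpoint, start Z0 = {s1, s4, s6}, add states with some successor in Z. Z1 = {s1, s2, s3, s4, s5, s6}; fixed.
Sat(EF ((b ∨ ¬r) ∧ b)) = {s1, s2, s3, s4, s5, s6}
|Sat(EF ((b ∨ ¬r) ∧ b))| = |{s1, s2, s3, s4, s5, s6}| = 6.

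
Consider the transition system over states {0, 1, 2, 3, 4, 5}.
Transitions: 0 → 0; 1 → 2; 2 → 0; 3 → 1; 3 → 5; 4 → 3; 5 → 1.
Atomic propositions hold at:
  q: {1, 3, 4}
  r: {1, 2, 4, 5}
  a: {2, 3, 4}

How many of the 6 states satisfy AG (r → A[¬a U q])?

1

Sat(¬a) = {0, 1, 5}
A[¬a U q]: least fixpoint, start Z0 = Sat(q) = {1, 3, 4}, add states in Sat(¬a) with every successor in Z. Z1 = {1, 3, 4, 5}; fixed.
Sat(A[¬a U q]) = {1, 3, 4, 5}
Sat(r → A[¬a U q]) = {0, 1, 3, 4, 5}
AG (r → A[¬a U q]): greatest fixpoint, start Z0 = {0, 1, 3, 4, 5}, keep only states in Sat with every successor in Z. Z1 = {0, 3, 4, 5}; Z2 = {0, 4}; Z3 = {0}; fixed.
Sat(AG (r → A[¬a U q])) = {0}
|Sat(AG (r → A[¬a U q]))| = |{0}| = 1.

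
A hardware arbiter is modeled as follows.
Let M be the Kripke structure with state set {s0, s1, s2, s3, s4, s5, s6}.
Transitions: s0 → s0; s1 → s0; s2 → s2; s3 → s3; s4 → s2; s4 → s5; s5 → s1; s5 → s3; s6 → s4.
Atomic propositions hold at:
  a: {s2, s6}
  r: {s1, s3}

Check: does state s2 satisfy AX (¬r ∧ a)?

Sat(¬r) = {s0, s2, s4, s5, s6}
Sat(¬r ∧ a) = {s2, s6}
Sat(AX (¬r ∧ a)) = {s : every successor in {s2, s6}} = {s2}
s2 ∈ Sat(AX (¬r ∧ a)) = {s2}, so the formula holds at s2.

Yes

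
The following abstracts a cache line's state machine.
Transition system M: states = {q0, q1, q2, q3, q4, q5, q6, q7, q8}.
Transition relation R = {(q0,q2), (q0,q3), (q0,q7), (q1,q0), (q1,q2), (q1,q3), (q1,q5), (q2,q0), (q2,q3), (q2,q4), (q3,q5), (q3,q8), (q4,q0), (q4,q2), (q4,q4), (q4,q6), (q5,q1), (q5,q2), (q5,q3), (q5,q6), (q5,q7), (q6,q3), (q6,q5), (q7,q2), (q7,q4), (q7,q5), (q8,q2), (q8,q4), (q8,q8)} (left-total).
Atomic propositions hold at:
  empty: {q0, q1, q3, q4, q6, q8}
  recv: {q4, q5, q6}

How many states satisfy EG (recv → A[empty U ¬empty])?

Sat(¬empty) = {q2, q5, q7}
A[empty U ¬empty]: least fixpoint, start Z0 = Sat(¬empty) = {q2, q5, q7}, add states in Sat(empty) with every successor in Z. Already a fixed point.
Sat(A[empty U ¬empty]) = {q2, q5, q7}
Sat(recv → A[empty U ¬empty]) = {q0, q1, q2, q3, q5, q7, q8}
EG (recv → A[empty U ¬empty]): greatest fixpoint, start Z0 = {q0, q1, q2, q3, q5, q7, q8}, keep only states in Sat with some successor in Z. Already a fixed point.
Sat(EG (recv → A[empty U ¬empty])) = {q0, q1, q2, q3, q5, q7, q8}
|Sat(EG (recv → A[empty U ¬empty]))| = |{q0, q1, q2, q3, q5, q7, q8}| = 7.

7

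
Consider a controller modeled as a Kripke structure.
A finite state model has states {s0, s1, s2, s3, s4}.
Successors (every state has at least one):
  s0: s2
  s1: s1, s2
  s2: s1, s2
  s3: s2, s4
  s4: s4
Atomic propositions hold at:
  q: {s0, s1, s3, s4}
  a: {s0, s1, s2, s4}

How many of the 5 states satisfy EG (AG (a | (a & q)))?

4

Sat(a & q) = {s0, s1, s4}
Sat(a | (a & q)) = {s0, s1, s2, s4}
AG (a | (a & q)): greatest fixpoint, start Z0 = {s0, s1, s2, s4}, keep only states in Sat with every successor in Z. Already a fixed point.
Sat(AG (a | (a & q))) = {s0, s1, s2, s4}
EG (AG (a | (a & q))): greatest fixpoint, start Z0 = {s0, s1, s2, s4}, keep only states in Sat with some successor in Z. Already a fixed point.
Sat(EG (AG (a | (a & q)))) = {s0, s1, s2, s4}
|Sat(EG (AG (a | (a & q))))| = |{s0, s1, s2, s4}| = 4.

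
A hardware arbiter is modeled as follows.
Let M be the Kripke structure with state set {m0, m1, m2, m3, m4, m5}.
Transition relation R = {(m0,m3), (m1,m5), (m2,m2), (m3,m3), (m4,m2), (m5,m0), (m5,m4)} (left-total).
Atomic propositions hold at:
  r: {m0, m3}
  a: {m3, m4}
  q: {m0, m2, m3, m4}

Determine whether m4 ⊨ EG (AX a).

Sat(AX a) = {s : every successor in {m3, m4}} = {m0, m3}
EG (AX a): greatest fixpoint, start Z0 = {m0, m3}, keep only states in Sat with some successor in Z. Already a fixed point.
Sat(EG (AX a)) = {m0, m3}
m4 ∉ Sat(EG (AX a)) = {m0, m3}, so the formula does not hold at m4.

No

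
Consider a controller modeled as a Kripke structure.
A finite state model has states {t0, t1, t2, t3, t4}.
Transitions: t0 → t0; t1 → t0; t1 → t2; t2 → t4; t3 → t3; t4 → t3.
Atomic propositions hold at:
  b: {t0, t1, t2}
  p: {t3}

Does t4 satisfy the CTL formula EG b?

No

EG b: greatest fixpoint, start Z0 = {t0, t1, t2}, keep only states in Sat with some successor in Z. Z1 = {t0, t1}; fixed.
Sat(EG b) = {t0, t1}
t4 ∉ Sat(EG b) = {t0, t1}, so the formula does not hold at t4.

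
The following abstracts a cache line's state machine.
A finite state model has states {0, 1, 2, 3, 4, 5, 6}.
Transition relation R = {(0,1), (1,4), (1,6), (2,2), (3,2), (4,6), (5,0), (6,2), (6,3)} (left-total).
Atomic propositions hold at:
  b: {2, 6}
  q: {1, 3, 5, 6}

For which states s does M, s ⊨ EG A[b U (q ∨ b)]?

Sat(q ∨ b) = {1, 2, 3, 5, 6}
A[b U (q ∨ b)]: least fixpoint, start Z0 = Sat((q ∨ b)) = {1, 2, 3, 5, 6}, add states in Sat(b) with every successor in Z. Already a fixed point.
Sat(A[b U (q ∨ b)]) = {1, 2, 3, 5, 6}
EG A[b U (q ∨ b)]: greatest fixpoint, start Z0 = {1, 2, 3, 5, 6}, keep only states in Sat with some successor in Z. Z1 = {1, 2, 3, 6}; fixed.
Sat(EG A[b U (q ∨ b)]) = {1, 2, 3, 6}

{1, 2, 3, 6}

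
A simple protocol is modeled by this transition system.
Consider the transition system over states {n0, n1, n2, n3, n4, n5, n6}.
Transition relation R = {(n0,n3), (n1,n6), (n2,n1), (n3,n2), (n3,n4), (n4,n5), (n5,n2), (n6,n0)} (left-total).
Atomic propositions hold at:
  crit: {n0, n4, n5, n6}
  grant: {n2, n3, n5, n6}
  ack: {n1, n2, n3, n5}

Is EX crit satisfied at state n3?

Sat(EX crit) = {s : some successor in {n0, n4, n5, n6}} = {n1, n3, n4, n6}
n3 ∈ Sat(EX crit) = {n1, n3, n4, n6}, so the formula holds at n3.

Yes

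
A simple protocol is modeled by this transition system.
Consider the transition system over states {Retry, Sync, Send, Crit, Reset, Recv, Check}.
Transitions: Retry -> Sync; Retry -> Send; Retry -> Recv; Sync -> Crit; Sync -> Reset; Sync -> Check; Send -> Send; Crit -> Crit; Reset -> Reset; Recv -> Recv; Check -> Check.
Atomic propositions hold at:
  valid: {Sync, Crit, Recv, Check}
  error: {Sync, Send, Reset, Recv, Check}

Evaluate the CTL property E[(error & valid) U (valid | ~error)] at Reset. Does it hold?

Sat(error & valid) = {Sync, Recv, Check}
Sat(~error) = {Retry, Crit}
Sat(valid | ~error) = {Retry, Sync, Crit, Recv, Check}
E[(error & valid) U (valid | ~error)]: least fixpoint, start Z0 = Sat((valid | ~error)) = {Retry, Sync, Crit, Recv, Check}, add states in Sat(error & valid) with some successor in Z. Already a fixed point.
Sat(E[(error & valid) U (valid | ~error)]) = {Retry, Sync, Crit, Recv, Check}
Reset ∉ Sat(E[(error & valid) U (valid | ~error)]) = {Retry, Sync, Crit, Recv, Check}, so the formula does not hold at Reset.

No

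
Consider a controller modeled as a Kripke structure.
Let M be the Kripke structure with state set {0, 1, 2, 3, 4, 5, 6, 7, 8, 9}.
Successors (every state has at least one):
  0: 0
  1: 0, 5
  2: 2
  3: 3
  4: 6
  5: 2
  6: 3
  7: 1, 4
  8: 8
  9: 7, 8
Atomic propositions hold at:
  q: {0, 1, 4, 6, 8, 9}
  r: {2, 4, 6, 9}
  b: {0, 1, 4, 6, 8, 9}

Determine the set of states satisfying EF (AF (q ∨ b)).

Sat(q ∨ b) = {0, 1, 4, 6, 8, 9}
AF (q ∨ b): least fixpoint, start Z0 = {0, 1, 4, 6, 8, 9}, add states with every successor in Z. Z1 = {0, 1, 4, 6, 7, 8, 9}; fixed.
Sat(AF (q ∨ b)) = {0, 1, 4, 6, 7, 8, 9}
EF (AF (q ∨ b)): least fixpoint, start Z0 = {0, 1, 4, 6, 7, 8, 9}, add states with some successor in Z. Already a fixed point.
Sat(EF (AF (q ∨ b))) = {0, 1, 4, 6, 7, 8, 9}

{0, 1, 4, 6, 7, 8, 9}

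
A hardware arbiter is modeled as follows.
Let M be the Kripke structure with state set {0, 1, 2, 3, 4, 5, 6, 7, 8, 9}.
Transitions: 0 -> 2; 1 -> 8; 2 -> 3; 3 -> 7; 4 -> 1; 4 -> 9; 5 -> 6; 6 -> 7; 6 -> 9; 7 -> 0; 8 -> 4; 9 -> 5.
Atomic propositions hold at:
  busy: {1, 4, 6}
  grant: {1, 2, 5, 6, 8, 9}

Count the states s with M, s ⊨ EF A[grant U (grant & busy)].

Sat(grant & busy) = {1, 6}
A[grant U (grant & busy)]: least fixpoint, start Z0 = Sat((grant & busy)) = {1, 6}, add states in Sat(grant) with every successor in Z. Z1 = {1, 5, 6}; Z2 = {1, 5, 6, 9}; fixed.
Sat(A[grant U (grant & busy)]) = {1, 5, 6, 9}
EF A[grant U (grant & busy)]: least fixpoint, start Z0 = {1, 5, 6, 9}, add states with some successor in Z. Z1 = {1, 4, 5, 6, 9}; Z2 = {1, 4, 5, 6, 8, 9}; fixed.
Sat(EF A[grant U (grant & busy)]) = {1, 4, 5, 6, 8, 9}
|Sat(EF A[grant U (grant & busy)])| = |{1, 4, 5, 6, 8, 9}| = 6.

6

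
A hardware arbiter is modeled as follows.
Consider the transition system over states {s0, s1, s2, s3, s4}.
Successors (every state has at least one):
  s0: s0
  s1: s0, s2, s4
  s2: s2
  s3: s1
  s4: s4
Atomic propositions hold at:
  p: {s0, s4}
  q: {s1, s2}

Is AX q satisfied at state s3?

Sat(AX q) = {s : every successor in {s1, s2}} = {s2, s3}
s3 ∈ Sat(AX q) = {s2, s3}, so the formula holds at s3.

Yes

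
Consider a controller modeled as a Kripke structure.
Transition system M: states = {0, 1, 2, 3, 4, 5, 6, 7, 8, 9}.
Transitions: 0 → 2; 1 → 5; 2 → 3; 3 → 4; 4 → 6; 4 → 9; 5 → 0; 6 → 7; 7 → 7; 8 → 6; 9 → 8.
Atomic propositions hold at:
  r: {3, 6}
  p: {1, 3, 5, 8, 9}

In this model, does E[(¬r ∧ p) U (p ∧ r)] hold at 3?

Sat(¬r) = {0, 1, 2, 4, 5, 7, 8, 9}
Sat(¬r ∧ p) = {1, 5, 8, 9}
Sat(p ∧ r) = {3}
E[(¬r ∧ p) U (p ∧ r)]: least fixpoint, start Z0 = Sat((p ∧ r)) = {3}, add states in Sat(¬r ∧ p) with some successor in Z. Already a fixed point.
Sat(E[(¬r ∧ p) U (p ∧ r)]) = {3}
3 ∈ Sat(E[(¬r ∧ p) U (p ∧ r)]) = {3}, so the formula holds at 3.

Yes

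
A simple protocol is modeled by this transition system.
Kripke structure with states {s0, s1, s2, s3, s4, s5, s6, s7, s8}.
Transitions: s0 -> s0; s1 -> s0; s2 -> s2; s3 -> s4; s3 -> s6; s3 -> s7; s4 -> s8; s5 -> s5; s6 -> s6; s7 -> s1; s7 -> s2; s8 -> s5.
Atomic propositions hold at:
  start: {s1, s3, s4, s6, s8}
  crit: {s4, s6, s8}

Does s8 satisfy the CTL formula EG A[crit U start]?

A[crit U start]: least fixpoint, start Z0 = Sat(start) = {s1, s3, s4, s6, s8}, add states in Sat(crit) with every successor in Z. Already a fixed point.
Sat(A[crit U start]) = {s1, s3, s4, s6, s8}
EG A[crit U start]: greatest fixpoint, start Z0 = {s1, s3, s4, s6, s8}, keep only states in Sat with some successor in Z. Z1 = {s3, s4, s6}; Z2 = {s3, s6}; fixed.
Sat(EG A[crit U start]) = {s3, s6}
s8 ∉ Sat(EG A[crit U start]) = {s3, s6}, so the formula does not hold at s8.

No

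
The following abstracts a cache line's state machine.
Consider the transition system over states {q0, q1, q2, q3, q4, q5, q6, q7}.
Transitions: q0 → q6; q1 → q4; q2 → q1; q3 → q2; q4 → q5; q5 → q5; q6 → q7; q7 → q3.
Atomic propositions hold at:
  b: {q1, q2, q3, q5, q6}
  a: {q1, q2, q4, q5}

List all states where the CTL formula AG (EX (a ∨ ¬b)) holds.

{q1, q2, q3, q4, q5}

Sat(¬b) = {q0, q4, q7}
Sat(a ∨ ¬b) = {q0, q1, q2, q4, q5, q7}
Sat(EX (a ∨ ¬b)) = {s : some successor in {q0, q1, q2, q4, q5, q7}} = {q1, q2, q3, q4, q5, q6}
AG (EX (a ∨ ¬b)): greatest fixpoint, start Z0 = {q1, q2, q3, q4, q5, q6}, keep only states in Sat with every successor in Z. Z1 = {q1, q2, q3, q4, q5}; fixed.
Sat(AG (EX (a ∨ ¬b))) = {q1, q2, q3, q4, q5}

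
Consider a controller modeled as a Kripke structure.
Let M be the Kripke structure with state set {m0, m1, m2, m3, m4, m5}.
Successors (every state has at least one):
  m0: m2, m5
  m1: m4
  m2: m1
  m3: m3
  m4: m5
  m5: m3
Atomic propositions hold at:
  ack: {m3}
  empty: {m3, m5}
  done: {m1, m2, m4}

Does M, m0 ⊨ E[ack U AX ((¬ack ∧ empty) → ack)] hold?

Sat(¬ack) = {m0, m1, m2, m4, m5}
Sat(¬ack ∧ empty) = {m5}
Sat((¬ack ∧ empty) → ack) = {m0, m1, m2, m3, m4}
Sat(AX ((¬ack ∧ empty) → ack)) = {s : every successor in {m0, m1, m2, m3, m4}} = {m1, m2, m3, m5}
E[ack U AX ((¬ack ∧ empty) → ack)]: least fixpoint, start Z0 = Sat(AX ((¬ack ∧ empty) → ack)) = {m1, m2, m3, m5}, add states in Sat(ack) with some successor in Z. Already a fixed point.
Sat(E[ack U AX ((¬ack ∧ empty) → ack)]) = {m1, m2, m3, m5}
m0 ∉ Sat(E[ack U AX ((¬ack ∧ empty) → ack)]) = {m1, m2, m3, m5}, so the formula does not hold at m0.

No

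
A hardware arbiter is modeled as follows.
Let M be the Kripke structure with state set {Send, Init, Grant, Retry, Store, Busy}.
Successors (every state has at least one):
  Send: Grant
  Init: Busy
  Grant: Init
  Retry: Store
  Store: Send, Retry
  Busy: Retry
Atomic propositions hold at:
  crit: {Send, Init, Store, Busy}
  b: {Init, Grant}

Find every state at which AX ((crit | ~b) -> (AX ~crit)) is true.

{Send, Init}

Sat(~b) = {Send, Retry, Store, Busy}
Sat(crit | ~b) = {Send, Init, Retry, Store, Busy}
Sat(~crit) = {Grant, Retry}
Sat(AX ~crit) = {s : every successor in {Grant, Retry}} = {Send, Busy}
Sat((crit | ~b) -> (AX ~crit)) = {Send, Grant, Busy}
Sat(AX ((crit | ~b) -> (AX ~crit))) = {s : every successor in {Send, Grant, Busy}} = {Send, Init}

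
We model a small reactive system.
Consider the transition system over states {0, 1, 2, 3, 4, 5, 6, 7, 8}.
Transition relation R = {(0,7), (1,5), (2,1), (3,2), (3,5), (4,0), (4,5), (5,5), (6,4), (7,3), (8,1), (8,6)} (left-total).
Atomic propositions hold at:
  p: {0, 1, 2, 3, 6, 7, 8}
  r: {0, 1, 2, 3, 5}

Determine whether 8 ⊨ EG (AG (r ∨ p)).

No

Sat(r ∨ p) = {0, 1, 2, 3, 5, 6, 7, 8}
AG (r ∨ p): greatest fixpoint, start Z0 = {0, 1, 2, 3, 5, 6, 7, 8}, keep only states in Sat with every successor in Z. Z1 = {0, 1, 2, 3, 5, 7, 8}; Z2 = {0, 1, 2, 3, 5, 7}; fixed.
Sat(AG (r ∨ p)) = {0, 1, 2, 3, 5, 7}
EG (AG (r ∨ p)): greatest fixpoint, start Z0 = {0, 1, 2, 3, 5, 7}, keep only states in Sat with some successor in Z. Already a fixed point.
Sat(EG (AG (r ∨ p))) = {0, 1, 2, 3, 5, 7}
8 ∉ Sat(EG (AG (r ∨ p))) = {0, 1, 2, 3, 5, 7}, so the formula does not hold at 8.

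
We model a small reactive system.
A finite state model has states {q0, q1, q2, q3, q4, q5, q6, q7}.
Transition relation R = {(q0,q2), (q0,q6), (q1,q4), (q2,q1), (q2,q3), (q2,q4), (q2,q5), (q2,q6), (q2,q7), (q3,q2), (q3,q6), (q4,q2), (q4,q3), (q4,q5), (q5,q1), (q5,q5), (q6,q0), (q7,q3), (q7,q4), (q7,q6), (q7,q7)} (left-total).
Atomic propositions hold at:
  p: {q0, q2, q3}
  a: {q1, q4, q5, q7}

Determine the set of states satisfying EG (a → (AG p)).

AG p: greatest fixpoint, start Z0 = {q0, q2, q3}, keep only states in Sat with every successor in Z. Z1 = ∅; fixed.
Sat(AG p) = ∅
Sat(a → (AG p)) = {q0, q2, q3, q6}
EG (a → (AG p)): greatest fixpoint, start Z0 = {q0, q2, q3, q6}, keep only states in Sat with some successor in Z. Already a fixed point.
Sat(EG (a → (AG p))) = {q0, q2, q3, q6}

{q0, q2, q3, q6}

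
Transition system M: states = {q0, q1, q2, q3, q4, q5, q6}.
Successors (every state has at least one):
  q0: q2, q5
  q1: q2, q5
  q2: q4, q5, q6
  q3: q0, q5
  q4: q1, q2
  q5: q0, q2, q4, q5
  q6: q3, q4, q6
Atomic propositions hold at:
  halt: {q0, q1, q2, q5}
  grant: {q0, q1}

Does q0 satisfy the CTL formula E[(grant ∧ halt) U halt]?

Yes

Sat(grant ∧ halt) = {q0, q1}
E[(grant ∧ halt) U halt]: least fixpoint, start Z0 = Sat(halt) = {q0, q1, q2, q5}, add states in Sat(grant ∧ halt) with some successor in Z. Already a fixed point.
Sat(E[(grant ∧ halt) U halt]) = {q0, q1, q2, q5}
q0 ∈ Sat(E[(grant ∧ halt) U halt]) = {q0, q1, q2, q5}, so the formula holds at q0.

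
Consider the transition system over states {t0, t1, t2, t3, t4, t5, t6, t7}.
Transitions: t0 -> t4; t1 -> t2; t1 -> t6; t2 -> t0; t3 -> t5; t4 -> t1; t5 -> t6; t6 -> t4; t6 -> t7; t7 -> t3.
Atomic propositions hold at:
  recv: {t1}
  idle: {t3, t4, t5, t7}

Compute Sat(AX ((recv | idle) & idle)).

{t0, t3, t6, t7}

Sat(recv | idle) = {t1, t3, t4, t5, t7}
Sat((recv | idle) & idle) = {t3, t4, t5, t7}
Sat(AX ((recv | idle) & idle)) = {s : every successor in {t3, t4, t5, t7}} = {t0, t3, t6, t7}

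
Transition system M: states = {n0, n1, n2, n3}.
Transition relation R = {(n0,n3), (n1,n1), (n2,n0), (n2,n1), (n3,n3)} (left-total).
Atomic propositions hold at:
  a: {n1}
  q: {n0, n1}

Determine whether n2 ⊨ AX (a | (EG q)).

EG q: greatest fixpoint, start Z0 = {n0, n1}, keep only states in Sat with some successor in Z. Z1 = {n1}; fixed.
Sat(EG q) = {n1}
Sat(a | (EG q)) = {n1}
Sat(AX (a | (EG q))) = {s : every successor in {n1}} = {n1}
n2 ∉ Sat(AX (a | (EG q))) = {n1}, so the formula does not hold at n2.

No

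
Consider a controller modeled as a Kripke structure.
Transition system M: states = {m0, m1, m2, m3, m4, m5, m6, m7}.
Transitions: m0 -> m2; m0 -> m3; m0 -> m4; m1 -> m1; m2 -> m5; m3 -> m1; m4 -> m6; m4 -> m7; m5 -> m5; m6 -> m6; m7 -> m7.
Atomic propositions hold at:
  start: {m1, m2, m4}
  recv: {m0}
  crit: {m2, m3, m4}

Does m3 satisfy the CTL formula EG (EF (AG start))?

AG start: greatest fixpoint, start Z0 = {m1, m2, m4}, keep only states in Sat with every successor in Z. Z1 = {m1}; fixed.
Sat(AG start) = {m1}
EF (AG start): least fixpoint, start Z0 = {m1}, add states with some successor in Z. Z1 = {m1, m3}; Z2 = {m0, m1, m3}; fixed.
Sat(EF (AG start)) = {m0, m1, m3}
EG (EF (AG start)): greatest fixpoint, start Z0 = {m0, m1, m3}, keep only states in Sat with some successor in Z. Already a fixed point.
Sat(EG (EF (AG start))) = {m0, m1, m3}
m3 ∈ Sat(EG (EF (AG start))) = {m0, m1, m3}, so the formula holds at m3.

Yes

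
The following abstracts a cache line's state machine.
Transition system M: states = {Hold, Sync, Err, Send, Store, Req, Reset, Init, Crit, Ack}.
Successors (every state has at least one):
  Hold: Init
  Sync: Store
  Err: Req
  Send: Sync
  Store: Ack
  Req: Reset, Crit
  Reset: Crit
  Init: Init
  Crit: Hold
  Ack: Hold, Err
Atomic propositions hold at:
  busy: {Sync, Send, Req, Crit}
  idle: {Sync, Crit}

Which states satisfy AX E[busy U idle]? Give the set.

E[busy U idle]: least fixpoint, start Z0 = Sat(idle) = {Sync, Crit}, add states in Sat(busy) with some successor in Z. Z1 = {Sync, Send, Req, Crit}; fixed.
Sat(E[busy U idle]) = {Sync, Send, Req, Crit}
Sat(AX E[busy U idle]) = {s : every successor in {Sync, Send, Req, Crit}} = {Err, Send, Reset}

{Err, Send, Reset}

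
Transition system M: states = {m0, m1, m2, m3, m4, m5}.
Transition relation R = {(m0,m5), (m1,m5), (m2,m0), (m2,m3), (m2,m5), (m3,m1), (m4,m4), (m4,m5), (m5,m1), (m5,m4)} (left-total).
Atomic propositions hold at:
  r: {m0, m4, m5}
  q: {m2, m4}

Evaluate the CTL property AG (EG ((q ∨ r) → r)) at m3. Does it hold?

Yes

Sat(q ∨ r) = {m0, m2, m4, m5}
Sat((q ∨ r) → r) = {m0, m1, m3, m4, m5}
EG ((q ∨ r) → r): greatest fixpoint, start Z0 = {m0, m1, m3, m4, m5}, keep only states in Sat with some successor in Z. Already a fixed point.
Sat(EG ((q ∨ r) → r)) = {m0, m1, m3, m4, m5}
AG (EG ((q ∨ r) → r)): greatest fixpoint, start Z0 = {m0, m1, m3, m4, m5}, keep only states in Sat with every successor in Z. Already a fixed point.
Sat(AG (EG ((q ∨ r) → r))) = {m0, m1, m3, m4, m5}
m3 ∈ Sat(AG (EG ((q ∨ r) → r))) = {m0, m1, m3, m4, m5}, so the formula holds at m3.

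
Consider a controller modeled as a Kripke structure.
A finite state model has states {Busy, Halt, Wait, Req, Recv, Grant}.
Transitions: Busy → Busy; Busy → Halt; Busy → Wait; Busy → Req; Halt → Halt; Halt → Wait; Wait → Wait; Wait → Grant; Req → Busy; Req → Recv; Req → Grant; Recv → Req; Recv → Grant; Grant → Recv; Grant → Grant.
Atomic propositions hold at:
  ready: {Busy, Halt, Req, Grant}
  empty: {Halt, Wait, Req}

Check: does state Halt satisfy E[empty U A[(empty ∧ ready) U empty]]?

Sat(empty ∧ ready) = {Halt, Req}
A[(empty ∧ ready) U empty]: least fixpoint, start Z0 = Sat(empty) = {Halt, Wait, Req}, add states in Sat(empty ∧ ready) with every successor in Z. Already a fixed point.
Sat(A[(empty ∧ ready) U empty]) = {Halt, Wait, Req}
E[empty U A[(empty ∧ ready) U empty]]: least fixpoint, start Z0 = Sat(A[(empty ∧ ready) U empty]) = {Halt, Wait, Req}, add states in Sat(empty) with some successor in Z. Already a fixed point.
Sat(E[empty U A[(empty ∧ ready) U empty]]) = {Halt, Wait, Req}
Halt ∈ Sat(E[empty U A[(empty ∧ ready) U empty]]) = {Halt, Wait, Req}, so the formula holds at Halt.

Yes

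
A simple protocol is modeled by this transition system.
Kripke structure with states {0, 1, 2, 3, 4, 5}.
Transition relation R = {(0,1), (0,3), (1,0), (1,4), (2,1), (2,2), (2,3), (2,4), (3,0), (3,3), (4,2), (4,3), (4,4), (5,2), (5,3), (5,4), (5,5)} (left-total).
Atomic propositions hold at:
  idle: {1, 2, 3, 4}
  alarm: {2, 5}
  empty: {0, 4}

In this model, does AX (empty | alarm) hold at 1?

Yes

Sat(empty | alarm) = {0, 2, 4, 5}
Sat(AX (empty | alarm)) = {s : every successor in {0, 2, 4, 5}} = {1}
1 ∈ Sat(AX (empty | alarm)) = {1}, so the formula holds at 1.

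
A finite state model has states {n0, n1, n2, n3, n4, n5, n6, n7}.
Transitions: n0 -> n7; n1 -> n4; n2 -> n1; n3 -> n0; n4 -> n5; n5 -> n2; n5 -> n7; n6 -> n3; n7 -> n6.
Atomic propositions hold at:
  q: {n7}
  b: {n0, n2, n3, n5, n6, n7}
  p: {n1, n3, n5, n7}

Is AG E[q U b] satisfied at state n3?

Yes

E[q U b]: least fixpoint, start Z0 = Sat(b) = {n0, n2, n3, n5, n6, n7}, add states in Sat(q) with some successor in Z. Already a fixed point.
Sat(E[q U b]) = {n0, n2, n3, n5, n6, n7}
AG E[q U b]: greatest fixpoint, start Z0 = {n0, n2, n3, n5, n6, n7}, keep only states in Sat with every successor in Z. Z1 = {n0, n3, n5, n6, n7}; Z2 = {n0, n3, n6, n7}; fixed.
Sat(AG E[q U b]) = {n0, n3, n6, n7}
n3 ∈ Sat(AG E[q U b]) = {n0, n3, n6, n7}, so the formula holds at n3.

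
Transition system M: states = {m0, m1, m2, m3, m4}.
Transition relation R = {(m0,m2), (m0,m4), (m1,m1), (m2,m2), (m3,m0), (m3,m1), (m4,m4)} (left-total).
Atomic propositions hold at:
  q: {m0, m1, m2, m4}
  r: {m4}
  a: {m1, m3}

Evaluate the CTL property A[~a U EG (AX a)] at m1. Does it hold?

Yes

Sat(~a) = {m0, m2, m4}
Sat(AX a) = {s : every successor in {m1, m3}} = {m1}
EG (AX a): greatest fixpoint, start Z0 = {m1}, keep only states in Sat with some successor in Z. Already a fixed point.
Sat(EG (AX a)) = {m1}
A[~a U EG (AX a)]: least fixpoint, start Z0 = Sat(EG (AX a)) = {m1}, add states in Sat(~a) with every successor in Z. Already a fixed point.
Sat(A[~a U EG (AX a)]) = {m1}
m1 ∈ Sat(A[~a U EG (AX a)]) = {m1}, so the formula holds at m1.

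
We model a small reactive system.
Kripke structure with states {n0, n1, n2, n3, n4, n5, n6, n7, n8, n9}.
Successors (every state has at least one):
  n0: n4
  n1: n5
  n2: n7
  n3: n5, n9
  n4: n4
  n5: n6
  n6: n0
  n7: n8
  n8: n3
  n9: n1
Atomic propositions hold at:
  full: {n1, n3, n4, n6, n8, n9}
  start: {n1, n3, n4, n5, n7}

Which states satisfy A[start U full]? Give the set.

A[start U full]: least fixpoint, start Z0 = Sat(full) = {n1, n3, n4, n6, n8, n9}, add states in Sat(start) with every successor in Z. Z1 = {n1, n3, n4, n5, n6, n7, n8, n9}; fixed.
Sat(A[start U full]) = {n1, n3, n4, n5, n6, n7, n8, n9}

{n1, n3, n4, n5, n6, n7, n8, n9}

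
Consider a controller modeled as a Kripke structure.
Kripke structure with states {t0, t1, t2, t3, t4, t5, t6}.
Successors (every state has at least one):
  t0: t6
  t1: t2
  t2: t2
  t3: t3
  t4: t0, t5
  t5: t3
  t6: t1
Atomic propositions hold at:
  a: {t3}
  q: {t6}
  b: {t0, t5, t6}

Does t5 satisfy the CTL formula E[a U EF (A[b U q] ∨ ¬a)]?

A[b U q]: least fixpoint, start Z0 = Sat(q) = {t6}, add states in Sat(b) with every successor in Z. Z1 = {t0, t6}; fixed.
Sat(A[b U q]) = {t0, t6}
Sat(¬a) = {t0, t1, t2, t4, t5, t6}
Sat(A[b U q] ∨ ¬a) = {t0, t1, t2, t4, t5, t6}
EF (A[b U q] ∨ ¬a): least fixpoint, start Z0 = {t0, t1, t2, t4, t5, t6}, add states with some successor in Z. Already a fixed point.
Sat(EF (A[b U q] ∨ ¬a)) = {t0, t1, t2, t4, t5, t6}
E[a U EF (A[b U q] ∨ ¬a)]: least fixpoint, start Z0 = Sat(EF (A[b U q] ∨ ¬a)) = {t0, t1, t2, t4, t5, t6}, add states in Sat(a) with some successor in Z. Already a fixed point.
Sat(E[a U EF (A[b U q] ∨ ¬a)]) = {t0, t1, t2, t4, t5, t6}
t5 ∈ Sat(E[a U EF (A[b U q] ∨ ¬a)]) = {t0, t1, t2, t4, t5, t6}, so the formula holds at t5.

Yes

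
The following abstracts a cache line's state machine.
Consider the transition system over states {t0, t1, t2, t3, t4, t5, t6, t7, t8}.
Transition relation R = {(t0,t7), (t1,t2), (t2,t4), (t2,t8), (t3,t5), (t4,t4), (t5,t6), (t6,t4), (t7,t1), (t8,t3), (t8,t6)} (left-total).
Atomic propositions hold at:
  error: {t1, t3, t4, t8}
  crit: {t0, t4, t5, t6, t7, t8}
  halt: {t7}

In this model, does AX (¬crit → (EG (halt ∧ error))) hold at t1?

No

Sat(¬crit) = {t1, t2, t3}
Sat(halt ∧ error) = ∅
EG (halt ∧ error): greatest fixpoint, start Z0 = ∅, keep only states in Sat with some successor in Z. Already a fixed point.
Sat(EG (halt ∧ error)) = ∅
Sat(¬crit → (EG (halt ∧ error))) = {t0, t4, t5, t6, t7, t8}
Sat(AX (¬crit → (EG (halt ∧ error)))) = {s : every successor in {t0, t4, t5, t6, t7, t8}} = {t0, t2, t3, t4, t5, t6}
t1 ∉ Sat(AX (¬crit → (EG (halt ∧ error)))) = {t0, t2, t3, t4, t5, t6}, so the formula does not hold at t1.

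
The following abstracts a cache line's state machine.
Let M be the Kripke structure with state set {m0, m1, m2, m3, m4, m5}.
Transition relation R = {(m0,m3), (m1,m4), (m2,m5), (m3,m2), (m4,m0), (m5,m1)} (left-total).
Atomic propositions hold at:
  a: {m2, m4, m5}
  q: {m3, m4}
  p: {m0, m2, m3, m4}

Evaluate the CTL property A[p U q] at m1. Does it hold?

No

A[p U q]: least fixpoint, start Z0 = Sat(q) = {m3, m4}, add states in Sat(p) with every successor in Z. Z1 = {m0, m3, m4}; fixed.
Sat(A[p U q]) = {m0, m3, m4}
m1 ∉ Sat(A[p U q]) = {m0, m3, m4}, so the formula does not hold at m1.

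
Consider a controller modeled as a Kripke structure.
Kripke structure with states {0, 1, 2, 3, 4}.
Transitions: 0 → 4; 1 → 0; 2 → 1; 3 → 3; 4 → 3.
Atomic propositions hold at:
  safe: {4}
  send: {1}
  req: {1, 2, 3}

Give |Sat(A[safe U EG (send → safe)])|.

3

Sat(send → safe) = {0, 2, 3, 4}
EG (send → safe): greatest fixpoint, start Z0 = {0, 2, 3, 4}, keep only states in Sat with some successor in Z. Z1 = {0, 3, 4}; fixed.
Sat(EG (send → safe)) = {0, 3, 4}
A[safe U EG (send → safe)]: least fixpoint, start Z0 = Sat(EG (send → safe)) = {0, 3, 4}, add states in Sat(safe) with every successor in Z. Already a fixed point.
Sat(A[safe U EG (send → safe)]) = {0, 3, 4}
|Sat(A[safe U EG (send → safe)])| = |{0, 3, 4}| = 3.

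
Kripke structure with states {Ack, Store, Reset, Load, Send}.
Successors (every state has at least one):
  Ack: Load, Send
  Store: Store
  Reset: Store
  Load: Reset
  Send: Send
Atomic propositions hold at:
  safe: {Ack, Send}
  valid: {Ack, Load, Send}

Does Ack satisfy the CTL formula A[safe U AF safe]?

Yes

AF safe: least fixpoint, start Z0 = {Ack, Send}, add states with every successor in Z. Already a fixed point.
Sat(AF safe) = {Ack, Send}
A[safe U AF safe]: least fixpoint, start Z0 = Sat(AF safe) = {Ack, Send}, add states in Sat(safe) with every successor in Z. Already a fixed point.
Sat(A[safe U AF safe]) = {Ack, Send}
Ack ∈ Sat(A[safe U AF safe]) = {Ack, Send}, so the formula holds at Ack.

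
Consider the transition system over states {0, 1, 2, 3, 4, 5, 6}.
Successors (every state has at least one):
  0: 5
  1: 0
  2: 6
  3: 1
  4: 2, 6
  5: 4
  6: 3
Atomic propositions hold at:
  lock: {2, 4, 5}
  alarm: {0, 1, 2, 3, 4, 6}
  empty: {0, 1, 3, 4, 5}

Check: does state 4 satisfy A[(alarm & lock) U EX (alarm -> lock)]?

Sat(alarm & lock) = {2, 4}
Sat(alarm -> lock) = {2, 4, 5}
Sat(EX (alarm -> lock)) = {s : some successor in {2, 4, 5}} = {0, 4, 5}
A[(alarm & lock) U EX (alarm -> lock)]: least fixpoint, start Z0 = Sat(EX (alarm -> lock)) = {0, 4, 5}, add states in Sat(alarm & lock) with every successor in Z. Already a fixed point.
Sat(A[(alarm & lock) U EX (alarm -> lock)]) = {0, 4, 5}
4 ∈ Sat(A[(alarm & lock) U EX (alarm -> lock)]) = {0, 4, 5}, so the formula holds at 4.

Yes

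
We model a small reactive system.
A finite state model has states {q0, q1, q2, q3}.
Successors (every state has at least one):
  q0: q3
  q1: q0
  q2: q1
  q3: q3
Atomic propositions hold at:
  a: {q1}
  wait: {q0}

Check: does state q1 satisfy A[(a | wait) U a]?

Yes

Sat(a | wait) = {q0, q1}
A[(a | wait) U a]: least fixpoint, start Z0 = Sat(a) = {q1}, add states in Sat(a | wait) with every successor in Z. Already a fixed point.
Sat(A[(a | wait) U a]) = {q1}
q1 ∈ Sat(A[(a | wait) U a]) = {q1}, so the formula holds at q1.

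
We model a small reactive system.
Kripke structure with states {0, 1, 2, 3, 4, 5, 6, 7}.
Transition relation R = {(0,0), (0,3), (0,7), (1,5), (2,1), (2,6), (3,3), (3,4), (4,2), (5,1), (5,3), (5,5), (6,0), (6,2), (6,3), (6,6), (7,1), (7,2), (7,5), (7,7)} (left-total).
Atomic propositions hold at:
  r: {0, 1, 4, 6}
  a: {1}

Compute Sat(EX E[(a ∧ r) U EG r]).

{0, 2, 6}

Sat(a ∧ r) = {1}
EG r: greatest fixpoint, start Z0 = {0, 1, 4, 6}, keep only states in Sat with some successor in Z. Z1 = {0, 6}; fixed.
Sat(EG r) = {0, 6}
E[(a ∧ r) U EG r]: least fixpoint, start Z0 = Sat(EG r) = {0, 6}, add states in Sat(a ∧ r) with some successor in Z. Already a fixed point.
Sat(E[(a ∧ r) U EG r]) = {0, 6}
Sat(EX E[(a ∧ r) U EG r]) = {s : some successor in {0, 6}} = {0, 2, 6}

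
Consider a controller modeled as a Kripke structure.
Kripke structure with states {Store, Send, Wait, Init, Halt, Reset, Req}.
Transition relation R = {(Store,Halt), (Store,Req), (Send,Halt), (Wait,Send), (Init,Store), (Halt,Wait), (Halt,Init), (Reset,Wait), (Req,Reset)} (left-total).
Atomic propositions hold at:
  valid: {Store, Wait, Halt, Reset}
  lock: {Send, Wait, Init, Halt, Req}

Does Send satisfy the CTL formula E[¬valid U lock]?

Yes

Sat(¬valid) = {Send, Init, Req}
E[¬valid U lock]: least fixpoint, start Z0 = Sat(lock) = {Send, Wait, Init, Halt, Req}, add states in Sat(¬valid) with some successor in Z. Already a fixed point.
Sat(E[¬valid U lock]) = {Send, Wait, Init, Halt, Req}
Send ∈ Sat(E[¬valid U lock]) = {Send, Wait, Init, Halt, Req}, so the formula holds at Send.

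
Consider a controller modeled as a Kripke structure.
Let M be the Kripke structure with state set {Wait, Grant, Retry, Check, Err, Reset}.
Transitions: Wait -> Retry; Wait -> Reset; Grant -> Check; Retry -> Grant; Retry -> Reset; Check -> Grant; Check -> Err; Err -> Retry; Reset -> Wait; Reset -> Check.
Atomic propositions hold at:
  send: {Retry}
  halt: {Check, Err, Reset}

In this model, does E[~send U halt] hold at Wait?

Sat(~send) = {Wait, Grant, Check, Err, Reset}
E[~send U halt]: least fixpoint, start Z0 = Sat(halt) = {Check, Err, Reset}, add states in Sat(~send) with some successor in Z. Z1 = {Wait, Grant, Check, Err, Reset}; fixed.
Sat(E[~send U halt]) = {Wait, Grant, Check, Err, Reset}
Wait ∈ Sat(E[~send U halt]) = {Wait, Grant, Check, Err, Reset}, so the formula holds at Wait.

Yes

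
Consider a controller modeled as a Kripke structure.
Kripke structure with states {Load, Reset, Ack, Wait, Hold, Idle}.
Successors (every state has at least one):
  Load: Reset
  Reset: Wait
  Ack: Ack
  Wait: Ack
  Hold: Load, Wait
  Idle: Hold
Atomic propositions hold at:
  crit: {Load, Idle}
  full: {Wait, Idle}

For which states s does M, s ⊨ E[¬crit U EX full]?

Sat(¬crit) = {Reset, Ack, Wait, Hold}
Sat(EX full) = {s : some successor in {Wait, Idle}} = {Reset, Hold}
E[¬crit U EX full]: least fixpoint, start Z0 = Sat(EX full) = {Reset, Hold}, add states in Sat(¬crit) with some successor in Z. Already a fixed point.
Sat(E[¬crit U EX full]) = {Reset, Hold}

{Reset, Hold}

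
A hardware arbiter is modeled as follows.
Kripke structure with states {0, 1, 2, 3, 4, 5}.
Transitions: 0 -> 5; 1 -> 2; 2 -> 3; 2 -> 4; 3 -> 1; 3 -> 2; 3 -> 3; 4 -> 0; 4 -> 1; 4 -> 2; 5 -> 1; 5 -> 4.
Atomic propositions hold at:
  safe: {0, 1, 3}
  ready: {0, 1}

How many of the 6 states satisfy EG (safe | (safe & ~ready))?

1

Sat(~ready) = {2, 3, 4, 5}
Sat(safe & ~ready) = {3}
Sat(safe | (safe & ~ready)) = {0, 1, 3}
EG (safe | (safe & ~ready)): greatest fixpoint, start Z0 = {0, 1, 3}, keep only states in Sat with some successor in Z. Z1 = {3}; fixed.
Sat(EG (safe | (safe & ~ready))) = {3}
|Sat(EG (safe | (safe & ~ready)))| = |{3}| = 1.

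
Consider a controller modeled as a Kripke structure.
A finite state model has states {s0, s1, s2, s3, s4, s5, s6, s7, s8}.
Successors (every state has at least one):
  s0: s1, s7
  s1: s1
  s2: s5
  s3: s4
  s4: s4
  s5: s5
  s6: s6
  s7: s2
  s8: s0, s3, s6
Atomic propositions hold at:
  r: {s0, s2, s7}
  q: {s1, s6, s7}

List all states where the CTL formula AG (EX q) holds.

Sat(EX q) = {s : some successor in {s1, s6, s7}} = {s0, s1, s6, s8}
AG (EX q): greatest fixpoint, start Z0 = {s0, s1, s6, s8}, keep only states in Sat with every successor in Z. Z1 = {s1, s6}; fixed.
Sat(AG (EX q)) = {s1, s6}

{s1, s6}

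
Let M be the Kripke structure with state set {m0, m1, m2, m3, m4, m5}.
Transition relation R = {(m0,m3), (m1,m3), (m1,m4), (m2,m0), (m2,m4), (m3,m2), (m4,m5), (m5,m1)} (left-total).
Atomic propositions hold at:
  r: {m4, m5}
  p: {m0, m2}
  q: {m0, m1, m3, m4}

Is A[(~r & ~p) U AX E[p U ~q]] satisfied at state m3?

Sat(~r) = {m0, m1, m2, m3}
Sat(~p) = {m1, m3, m4, m5}
Sat(~r & ~p) = {m1, m3}
Sat(~q) = {m2, m5}
E[p U ~q]: least fixpoint, start Z0 = Sat(~q) = {m2, m5}, add states in Sat(p) with some successor in Z. Already a fixed point.
Sat(E[p U ~q]) = {m2, m5}
Sat(AX E[p U ~q]) = {s : every successor in {m2, m5}} = {m3, m4}
A[(~r & ~p) U AX E[p U ~q]]: least fixpoint, start Z0 = Sat(AX E[p U ~q]) = {m3, m4}, add states in Sat(~r & ~p) with every successor in Z. Z1 = {m1, m3, m4}; fixed.
Sat(A[(~r & ~p) U AX E[p U ~q]]) = {m1, m3, m4}
m3 ∈ Sat(A[(~r & ~p) U AX E[p U ~q]]) = {m1, m3, m4}, so the formula holds at m3.

Yes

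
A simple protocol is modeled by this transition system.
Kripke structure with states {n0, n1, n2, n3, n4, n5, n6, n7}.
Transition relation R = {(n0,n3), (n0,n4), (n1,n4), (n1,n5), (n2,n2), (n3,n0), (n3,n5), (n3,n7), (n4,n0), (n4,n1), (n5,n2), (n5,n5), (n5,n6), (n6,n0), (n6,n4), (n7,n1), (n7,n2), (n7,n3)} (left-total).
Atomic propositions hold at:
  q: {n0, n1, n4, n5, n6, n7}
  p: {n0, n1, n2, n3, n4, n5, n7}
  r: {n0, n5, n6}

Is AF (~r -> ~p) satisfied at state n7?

No

Sat(~r) = {n1, n2, n3, n4, n7}
Sat(~p) = {n6}
Sat(~r -> ~p) = {n0, n5, n6}
AF (~r -> ~p): least fixpoint, start Z0 = {n0, n5, n6}, add states with every successor in Z. Already a fixed point.
Sat(AF (~r -> ~p)) = {n0, n5, n6}
n7 ∉ Sat(AF (~r -> ~p)) = {n0, n5, n6}, so the formula does not hold at n7.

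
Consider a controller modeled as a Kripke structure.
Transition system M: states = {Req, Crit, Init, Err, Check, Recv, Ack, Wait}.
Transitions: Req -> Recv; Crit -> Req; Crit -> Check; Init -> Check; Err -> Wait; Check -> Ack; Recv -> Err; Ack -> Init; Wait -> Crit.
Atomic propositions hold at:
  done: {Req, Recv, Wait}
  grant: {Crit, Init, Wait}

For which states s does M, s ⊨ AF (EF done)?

EF done: least fixpoint, start Z0 = {Req, Recv, Wait}, add states with some successor in Z. Z1 = {Req, Crit, Err, Recv, Wait}; fixed.
Sat(EF done) = {Req, Crit, Err, Recv, Wait}
AF (EF done): least fixpoint, start Z0 = {Req, Crit, Err, Recv, Wait}, add states with every successor in Z. Already a fixed point.
Sat(AF (EF done)) = {Req, Crit, Err, Recv, Wait}

{Req, Crit, Err, Recv, Wait}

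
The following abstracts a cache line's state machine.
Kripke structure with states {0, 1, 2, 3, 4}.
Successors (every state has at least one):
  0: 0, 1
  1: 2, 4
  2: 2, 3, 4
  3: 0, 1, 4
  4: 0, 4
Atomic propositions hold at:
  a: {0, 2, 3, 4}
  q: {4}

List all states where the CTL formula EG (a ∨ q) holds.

{0, 2, 3, 4}

Sat(a ∨ q) = {0, 2, 3, 4}
EG (a ∨ q): greatest fixpoint, start Z0 = {0, 2, 3, 4}, keep only states in Sat with some successor in Z. Already a fixed point.
Sat(EG (a ∨ q)) = {0, 2, 3, 4}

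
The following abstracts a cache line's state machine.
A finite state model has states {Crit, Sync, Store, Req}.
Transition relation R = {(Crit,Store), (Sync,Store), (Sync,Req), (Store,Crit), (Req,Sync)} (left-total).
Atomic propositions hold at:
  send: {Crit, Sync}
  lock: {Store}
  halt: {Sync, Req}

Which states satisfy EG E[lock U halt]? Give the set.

{Sync, Req}

E[lock U halt]: least fixpoint, start Z0 = Sat(halt) = {Sync, Req}, add states in Sat(lock) with some successor in Z. Already a fixed point.
Sat(E[lock U halt]) = {Sync, Req}
EG E[lock U halt]: greatest fixpoint, start Z0 = {Sync, Req}, keep only states in Sat with some successor in Z. Already a fixed point.
Sat(EG E[lock U halt]) = {Sync, Req}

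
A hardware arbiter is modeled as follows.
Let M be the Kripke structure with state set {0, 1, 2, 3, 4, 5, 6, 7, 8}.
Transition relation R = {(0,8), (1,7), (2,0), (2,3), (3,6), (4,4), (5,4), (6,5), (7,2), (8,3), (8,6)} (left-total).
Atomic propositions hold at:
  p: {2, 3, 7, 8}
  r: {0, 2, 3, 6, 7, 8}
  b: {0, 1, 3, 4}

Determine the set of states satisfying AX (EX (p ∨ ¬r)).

{0, 1, 3, 4, 5, 6, 7}

Sat(¬r) = {1, 4, 5}
Sat(p ∨ ¬r) = {1, 2, 3, 4, 5, 7, 8}
Sat(EX (p ∨ ¬r)) = {s : some successor in {1, 2, 3, 4, 5, 7, 8}} = {0, 1, 2, 4, 5, 6, 7, 8}
Sat(AX (EX (p ∨ ¬r))) = {s : every successor in {0, 1, 2, 4, 5, 6, 7, 8}} = {0, 1, 3, 4, 5, 6, 7}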